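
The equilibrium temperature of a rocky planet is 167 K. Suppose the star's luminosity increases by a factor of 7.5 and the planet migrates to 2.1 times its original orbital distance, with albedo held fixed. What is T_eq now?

T_eq ∝ L^(1/4) · d^(−1/2).
T′ = 167 × 7.5^(1/4) / 2.1^(1/2) = 191 K.

T_eq ≈ 191 K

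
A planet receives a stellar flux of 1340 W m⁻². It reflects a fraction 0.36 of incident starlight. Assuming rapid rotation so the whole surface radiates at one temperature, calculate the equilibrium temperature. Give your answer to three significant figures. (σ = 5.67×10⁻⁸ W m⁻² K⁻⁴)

Energy balance: absorbed = emitted ⇒ πR²·S(1−A) = 4πR²·σT_eq⁴, so T_eq⁴ = S(1−A)/(4σ).
T_eq = [1340 × 0.64 / (4 × 5.67×10⁻⁸)]^(1/4) = (3.78×10⁹)^(1/4) = 248 K.

T_eq ≈ 248 K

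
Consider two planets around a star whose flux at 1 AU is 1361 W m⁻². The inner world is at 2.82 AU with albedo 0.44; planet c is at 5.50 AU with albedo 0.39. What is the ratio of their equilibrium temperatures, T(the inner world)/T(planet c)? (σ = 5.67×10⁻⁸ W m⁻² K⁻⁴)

T₁/T₂ ≈ 1.367

T_eq = [S₀(1−A)/(4σd²)]^(1/4), so T ∝ (1−A)^(1/4) / √d.
T₁ = [1361×0.56/(4×5.67×10⁻⁸×2.82²)]^(1/4) = 143.38 K.
T₂ = [1361×0.61/(4×5.67×10⁻⁸×5.50²)]^(1/4) = 104.88 K.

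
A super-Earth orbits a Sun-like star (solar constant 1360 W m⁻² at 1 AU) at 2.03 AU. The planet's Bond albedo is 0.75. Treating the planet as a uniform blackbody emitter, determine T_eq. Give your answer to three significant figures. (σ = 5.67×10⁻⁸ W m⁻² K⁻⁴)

Flux at 2.03 AU: S = 1360/2.03² = 330 W m⁻².
Energy balance: absorbed = emitted ⇒ πR²·S(1−A) = 4πR²·σT_eq⁴, so T_eq⁴ = S(1−A)/(4σ).
T_eq = [330 × 0.25 / (4 × 5.67×10⁻⁸)]^(1/4) = (3.64×10⁸)^(1/4) = 138 K.

T_eq ≈ 138 K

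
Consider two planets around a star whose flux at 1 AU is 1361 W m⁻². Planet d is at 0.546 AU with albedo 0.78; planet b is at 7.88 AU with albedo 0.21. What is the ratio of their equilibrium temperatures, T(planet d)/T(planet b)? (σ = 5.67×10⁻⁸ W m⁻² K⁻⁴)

T_eq = [S₀(1−A)/(4σd²)]^(1/4), so T ∝ (1−A)^(1/4) / √d.
T₁ = [1361×0.22/(4×5.67×10⁻⁸×0.546²)]^(1/4) = 257.97 K.
T₂ = [1361×0.79/(4×5.67×10⁻⁸×7.88²)]^(1/4) = 93.48 K.

T₁/T₂ ≈ 2.760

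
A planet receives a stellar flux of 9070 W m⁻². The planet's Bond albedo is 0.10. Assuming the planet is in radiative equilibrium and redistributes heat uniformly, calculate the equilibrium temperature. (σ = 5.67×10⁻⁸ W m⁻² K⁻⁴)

T_eq ≈ 436 K

Energy balance: absorbed = emitted ⇒ πR²·S(1−A) = 4πR²·σT_eq⁴, so T_eq⁴ = S(1−A)/(4σ).
T_eq = [9070 × 0.90 / (4 × 5.67×10⁻⁸)]^(1/4) = (3.60×10¹⁰)^(1/4) = 436 K.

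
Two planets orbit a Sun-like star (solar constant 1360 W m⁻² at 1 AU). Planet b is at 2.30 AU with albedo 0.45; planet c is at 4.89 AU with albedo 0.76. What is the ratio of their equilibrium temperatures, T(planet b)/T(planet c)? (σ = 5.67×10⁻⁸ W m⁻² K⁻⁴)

T₁/T₂ ≈ 1.794

T_eq = [S₀(1−A)/(4σd²)]^(1/4), so T ∝ (1−A)^(1/4) / √d.
T₁ = [1360×0.55/(4×5.67×10⁻⁸×2.30²)]^(1/4) = 158.02 K.
T₂ = [1360×0.24/(4×5.67×10⁻⁸×4.89²)]^(1/4) = 88.08 K.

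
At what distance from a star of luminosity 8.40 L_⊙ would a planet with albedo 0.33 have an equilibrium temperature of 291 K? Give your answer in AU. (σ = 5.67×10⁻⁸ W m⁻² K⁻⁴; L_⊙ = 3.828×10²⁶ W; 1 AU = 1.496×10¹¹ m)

L = 8.40 × 3.828×10²⁶ = 3.22×10²⁷ W.
From T_eq⁴ = L(1−A)/(16πσd²): d = √[L(1−A)/(16πσT_eq⁴)].
d = √[3.22×10²⁷ × 0.67 / (16π × 5.67×10⁻⁸ × (291)⁴)] = 3.25×10¹¹ m = 2.17 AU.

d ≈ 2.17 AU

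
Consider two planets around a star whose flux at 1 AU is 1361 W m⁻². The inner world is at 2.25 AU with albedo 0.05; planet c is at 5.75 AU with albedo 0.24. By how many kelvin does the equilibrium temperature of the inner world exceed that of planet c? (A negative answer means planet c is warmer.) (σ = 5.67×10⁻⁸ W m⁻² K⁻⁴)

T_eq = [S₀(1−A)/(4σd²)]^(1/4), so T ∝ (1−A)^(1/4) / √d.
T₁ = [1361×0.95/(4×5.67×10⁻⁸×2.25²)]^(1/4) = 183.19 K.
T₂ = [1361×0.76/(4×5.67×10⁻⁸×5.75²)]^(1/4) = 108.37 K.

ΔT ≈ 74.8 K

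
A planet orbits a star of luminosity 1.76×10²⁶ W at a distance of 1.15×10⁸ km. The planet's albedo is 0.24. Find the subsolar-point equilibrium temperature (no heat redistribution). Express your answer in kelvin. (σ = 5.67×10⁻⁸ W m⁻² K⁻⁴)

d = 1.15×10⁸ km = 1.15×10¹¹ m.
Flux: S = L/(4πd²) = 1.76×10²⁶/(4π×(1.15×10¹¹)²) = 1060 W m⁻².
At the subsolar point the surface absorbs S(1−A) and emits σT⁴ per unit area — no factor of 4, since only the local patch is in balance.
T = [1060 × 0.76 / 5.67×10⁻⁸]^(1/4) = (1.42×10¹⁰)^(1/4) = 345 K.

T_ss ≈ 345 K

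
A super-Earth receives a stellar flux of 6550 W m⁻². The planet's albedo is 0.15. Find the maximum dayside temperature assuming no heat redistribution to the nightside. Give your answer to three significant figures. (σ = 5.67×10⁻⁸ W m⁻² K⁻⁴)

T_ss ≈ 560 K

With no redistribution each surface element balances locally: S(1−A) = σT⁴.
T = [6550 × 0.85 / 5.67×10⁻⁸]^(1/4) = (9.82×10¹⁰)^(1/4) = 560 K.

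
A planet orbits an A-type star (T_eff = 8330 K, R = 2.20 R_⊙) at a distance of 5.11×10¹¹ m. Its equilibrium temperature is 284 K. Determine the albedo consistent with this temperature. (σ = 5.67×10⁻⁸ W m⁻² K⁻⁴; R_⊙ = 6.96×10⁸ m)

A ≈ 0.40

R_⋆ = 2.20 × 6.96×10⁸ = 1.53×10⁹ m.
L = 4πR_⋆²σT_⋆⁴ = 4π(1.53×10⁹)² × 5.67×10⁻⁸ × (8330)⁴ = 8.04×10²⁷ W.
S = L/(4πd²) = 2450 W m⁻².
From T_eq⁴ = S(1−A)/(4σ): 1−A = 4σT_eq⁴/S.
1−A = 4 × 5.67×10⁻⁸ × (284)⁴ / 2450 = 0.602.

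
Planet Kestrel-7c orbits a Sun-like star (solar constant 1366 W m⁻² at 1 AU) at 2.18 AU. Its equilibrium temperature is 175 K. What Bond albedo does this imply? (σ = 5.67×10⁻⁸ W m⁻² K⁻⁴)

Flux at 2.18 AU: S = 1366/2.18² = 287 W m⁻².
From T_eq⁴ = S(1−A)/(4σ): 1−A = 4σT_eq⁴/S.
1−A = 4 × 5.67×10⁻⁸ × (175)⁴ / 287 = 0.740.

A ≈ 0.26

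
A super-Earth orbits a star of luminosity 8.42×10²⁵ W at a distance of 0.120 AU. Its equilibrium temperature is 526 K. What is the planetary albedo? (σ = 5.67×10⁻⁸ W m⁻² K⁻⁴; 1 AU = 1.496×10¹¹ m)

d = 0.120 AU = 1.80×10¹⁰ m.
Flux: S = L/(4πd²) = 8.42×10²⁵/(4π×(1.80×10¹⁰)²) = 2.08×10⁴ W m⁻².
From T_eq⁴ = S(1−A)/(4σ): 1−A = 4σT_eq⁴/S.
1−A = 4 × 5.67×10⁻⁸ × (526)⁴ / 2.08×10⁴ = 0.835.

A ≈ 0.16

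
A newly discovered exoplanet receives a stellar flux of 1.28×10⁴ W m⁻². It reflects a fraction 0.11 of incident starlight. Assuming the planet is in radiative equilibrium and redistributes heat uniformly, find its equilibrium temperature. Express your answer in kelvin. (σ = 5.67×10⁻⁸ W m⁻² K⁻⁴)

Energy balance: absorbed = emitted ⇒ πR²·S(1−A) = 4πR²·σT_eq⁴, so T_eq⁴ = S(1−A)/(4σ).
T_eq = [1.28×10⁴ × 0.89 / (4 × 5.67×10⁻⁸)]^(1/4) = (5.02×10¹⁰)^(1/4) = 473 K.

T_eq ≈ 473 K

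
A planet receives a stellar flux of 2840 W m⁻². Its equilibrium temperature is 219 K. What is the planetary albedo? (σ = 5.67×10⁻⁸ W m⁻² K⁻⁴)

A ≈ 0.82

From T_eq⁴ = S(1−A)/(4σ): 1−A = 4σT_eq⁴/S.
1−A = 4 × 5.67×10⁻⁸ × (219)⁴ / 2840 = 0.184.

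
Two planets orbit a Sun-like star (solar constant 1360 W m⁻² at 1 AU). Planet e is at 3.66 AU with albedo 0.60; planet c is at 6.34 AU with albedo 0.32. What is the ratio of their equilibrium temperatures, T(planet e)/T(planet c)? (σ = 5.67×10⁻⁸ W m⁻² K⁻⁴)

T_eq = [S₀(1−A)/(4σd²)]^(1/4), so T ∝ (1−A)^(1/4) / √d.
T₁ = [1360×0.40/(4×5.67×10⁻⁸×3.66²)]^(1/4) = 115.68 K.
T₂ = [1360×0.68/(4×5.67×10⁻⁸×6.34²)]^(1/4) = 100.36 K.

T₁/T₂ ≈ 1.153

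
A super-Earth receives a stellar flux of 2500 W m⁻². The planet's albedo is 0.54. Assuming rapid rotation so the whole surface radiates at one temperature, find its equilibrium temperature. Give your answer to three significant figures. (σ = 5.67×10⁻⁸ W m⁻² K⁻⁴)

T_eq ≈ 267 K

Energy balance: absorbed = emitted ⇒ πR²·S(1−A) = 4πR²·σT_eq⁴, so T_eq⁴ = S(1−A)/(4σ).
T_eq = [2500 × 0.46 / (4 × 5.67×10⁻⁸)]^(1/4) = (5.07×10⁹)^(1/4) = 267 K.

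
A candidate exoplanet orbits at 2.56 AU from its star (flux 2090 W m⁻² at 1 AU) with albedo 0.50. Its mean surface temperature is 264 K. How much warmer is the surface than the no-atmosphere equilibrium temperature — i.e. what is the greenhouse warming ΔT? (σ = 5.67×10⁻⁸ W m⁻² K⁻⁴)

S = 2090/2.56² = 318.9 W m⁻².
T_eq = [S(1−A)/(4σ)]^(1/4) = [318.9×0.50/(4×5.67×10⁻⁸)]^(1/4) = 162.8 K.
ΔT = T_surf − T_eq = 264 − 162.8.

ΔT ≈ 101.2 K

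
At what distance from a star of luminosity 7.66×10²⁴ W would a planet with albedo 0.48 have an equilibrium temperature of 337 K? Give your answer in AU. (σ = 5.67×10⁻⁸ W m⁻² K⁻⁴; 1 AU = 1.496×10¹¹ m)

d ≈ 0.0696 AU

From T_eq⁴ = L(1−A)/(16πσd²): d = √[L(1−A)/(16πσT_eq⁴)].
d = √[7.66×10²⁴ × 0.52 / (16π × 5.67×10⁻⁸ × (337)⁴)] = 1.04×10¹⁰ m = 0.0696 AU.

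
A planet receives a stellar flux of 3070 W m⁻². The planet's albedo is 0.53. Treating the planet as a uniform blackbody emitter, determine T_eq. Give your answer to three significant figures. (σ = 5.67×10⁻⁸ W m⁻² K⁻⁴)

T_eq ≈ 282 K

Energy balance: absorbed = emitted ⇒ πR²·S(1−A) = 4πR²·σT_eq⁴, so T_eq⁴ = S(1−A)/(4σ).
T_eq = [3070 × 0.47 / (4 × 5.67×10⁻⁸)]^(1/4) = (6.36×10⁹)^(1/4) = 282 K.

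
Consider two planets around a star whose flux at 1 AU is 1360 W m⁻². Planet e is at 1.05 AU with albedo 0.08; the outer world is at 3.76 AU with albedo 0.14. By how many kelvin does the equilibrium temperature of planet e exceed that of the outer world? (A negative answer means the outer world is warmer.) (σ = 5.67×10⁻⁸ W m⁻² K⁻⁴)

T_eq = [S₀(1−A)/(4σd²)]^(1/4), so T ∝ (1−A)^(1/4) / √d.
T₁ = [1360×0.92/(4×5.67×10⁻⁸×1.05²)]^(1/4) = 265.97 K.
T₂ = [1360×0.86/(4×5.67×10⁻⁸×3.76²)]^(1/4) = 138.20 K.

ΔT ≈ 127.8 K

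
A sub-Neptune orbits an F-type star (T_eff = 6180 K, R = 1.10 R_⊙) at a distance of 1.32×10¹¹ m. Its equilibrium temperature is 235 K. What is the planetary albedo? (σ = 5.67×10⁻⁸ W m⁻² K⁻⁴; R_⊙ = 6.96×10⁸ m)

R_⋆ = 1.10 × 6.96×10⁸ = 7.66×10⁸ m.
L = 4πR_⋆²σT_⋆⁴ = 4π(7.66×10⁸)² × 5.67×10⁻⁸ × (6180)⁴ = 6.09×10²⁶ W.
S = L/(4πd²) = 2780 W m⁻².
From T_eq⁴ = S(1−A)/(4σ): 1−A = 4σT_eq⁴/S.
1−A = 4 × 5.67×10⁻⁸ × (235)⁴ / 2780 = 0.249.

A ≈ 0.75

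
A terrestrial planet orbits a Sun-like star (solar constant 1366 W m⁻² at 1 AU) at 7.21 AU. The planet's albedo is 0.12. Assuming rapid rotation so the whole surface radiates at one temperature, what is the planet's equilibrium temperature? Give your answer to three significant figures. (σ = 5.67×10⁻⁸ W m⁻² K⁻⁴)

Flux at 7.21 AU: S = 1366/7.21² = 26.3 W m⁻².
Energy balance: absorbed = emitted ⇒ πR²·S(1−A) = 4πR²·σT_eq⁴, so T_eq⁴ = S(1−A)/(4σ).
T_eq = [26.3 × 0.88 / (4 × 5.67×10⁻⁸)]^(1/4) = (1.02×10⁸)^(1/4) = 100 K.

T_eq ≈ 100 K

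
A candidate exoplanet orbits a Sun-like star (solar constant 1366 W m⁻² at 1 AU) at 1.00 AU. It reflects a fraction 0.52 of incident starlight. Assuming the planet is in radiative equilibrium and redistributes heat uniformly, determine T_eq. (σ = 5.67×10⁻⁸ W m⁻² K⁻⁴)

Flux at 1.00 AU: S = 1366/1.00² = 1370 W m⁻².
Energy balance: absorbed = emitted ⇒ πR²·S(1−A) = 4πR²·σT_eq⁴, so T_eq⁴ = S(1−A)/(4σ).
T_eq = [1370 × 0.48 / (4 × 5.67×10⁻⁸)]^(1/4) = (2.89×10⁹)^(1/4) = 232 K.

T_eq ≈ 232 K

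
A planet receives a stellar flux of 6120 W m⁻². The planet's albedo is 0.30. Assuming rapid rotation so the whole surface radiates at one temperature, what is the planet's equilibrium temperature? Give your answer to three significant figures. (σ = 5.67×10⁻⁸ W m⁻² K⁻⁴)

T_eq ≈ 371 K

Energy balance: absorbed = emitted ⇒ πR²·S(1−A) = 4πR²·σT_eq⁴, so T_eq⁴ = S(1−A)/(4σ).
T_eq = [6120 × 0.70 / (4 × 5.67×10⁻⁸)]^(1/4) = (1.89×10¹⁰)^(1/4) = 371 K.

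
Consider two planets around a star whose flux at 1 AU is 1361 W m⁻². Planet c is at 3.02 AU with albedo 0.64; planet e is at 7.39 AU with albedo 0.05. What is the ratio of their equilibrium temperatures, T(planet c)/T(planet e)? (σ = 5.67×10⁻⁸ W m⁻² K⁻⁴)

T_eq = [S₀(1−A)/(4σd²)]^(1/4), so T ∝ (1−A)^(1/4) / √d.
T₁ = [1361×0.36/(4×5.67×10⁻⁸×3.02²)]^(1/4) = 124.06 K.
T₂ = [1361×0.95/(4×5.67×10⁻⁸×7.39²)]^(1/4) = 101.08 K.

T₁/T₂ ≈ 1.227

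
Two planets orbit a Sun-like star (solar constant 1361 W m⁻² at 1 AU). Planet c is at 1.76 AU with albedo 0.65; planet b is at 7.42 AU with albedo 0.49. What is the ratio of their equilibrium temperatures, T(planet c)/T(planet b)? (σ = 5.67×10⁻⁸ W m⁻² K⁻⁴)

T_eq = [S₀(1−A)/(4σd²)]^(1/4), so T ∝ (1−A)^(1/4) / √d.
T₁ = [1361×0.35/(4×5.67×10⁻⁸×1.76²)]^(1/4) = 161.37 K.
T₂ = [1361×0.51/(4×5.67×10⁻⁸×7.42²)]^(1/4) = 86.35 K.

T₁/T₂ ≈ 1.869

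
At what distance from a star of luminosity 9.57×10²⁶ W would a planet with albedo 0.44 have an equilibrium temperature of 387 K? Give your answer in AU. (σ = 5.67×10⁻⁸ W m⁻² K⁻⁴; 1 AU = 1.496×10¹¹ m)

From T_eq⁴ = L(1−A)/(16πσd²): d = √[L(1−A)/(16πσT_eq⁴)].
d = √[9.57×10²⁶ × 0.56 / (16π × 5.67×10⁻⁸ × (387)⁴)] = 9.16×10¹⁰ m = 0.612 AU.

d ≈ 0.612 AU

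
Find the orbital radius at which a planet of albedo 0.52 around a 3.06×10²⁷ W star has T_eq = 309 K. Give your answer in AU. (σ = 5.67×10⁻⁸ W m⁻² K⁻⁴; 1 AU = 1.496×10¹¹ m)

d ≈ 1.59 AU

From T_eq⁴ = L(1−A)/(16πσd²): d = √[L(1−A)/(16πσT_eq⁴)].
d = √[3.06×10²⁷ × 0.48 / (16π × 5.67×10⁻⁸ × (309)⁴)] = 2.38×10¹¹ m = 1.59 AU.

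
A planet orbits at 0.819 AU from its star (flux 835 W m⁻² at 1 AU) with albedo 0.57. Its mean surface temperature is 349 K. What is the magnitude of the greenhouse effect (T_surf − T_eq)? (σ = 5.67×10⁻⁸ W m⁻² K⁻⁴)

S = 835/0.819² = 1245 W m⁻².
T_eq = [S(1−A)/(4σ)]^(1/4) = [1245×0.43/(4×5.67×10⁻⁸)]^(1/4) = 220.4 K.
ΔT = T_surf − T_eq = 349 − 220.4.

ΔT ≈ 128.6 K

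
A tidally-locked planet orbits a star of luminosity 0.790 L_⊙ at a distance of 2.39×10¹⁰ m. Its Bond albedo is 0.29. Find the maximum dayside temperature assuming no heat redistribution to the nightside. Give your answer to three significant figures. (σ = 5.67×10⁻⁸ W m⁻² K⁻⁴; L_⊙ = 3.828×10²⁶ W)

L = 0.790 × 3.828×10²⁶ = 3.02×10²⁶ W.
Flux: S = L/(4πd²) = 3.02×10²⁶/(4π×(2.39×10¹⁰)²) = 4.21×10⁴ W m⁻².
With no redistribution each surface element balances locally: S(1−A) = σT⁴.
T = [4.21×10⁴ × 0.71 / 5.67×10⁻⁸]^(1/4) = (5.28×10¹¹)^(1/4) = 852 K.

T_ss ≈ 852 K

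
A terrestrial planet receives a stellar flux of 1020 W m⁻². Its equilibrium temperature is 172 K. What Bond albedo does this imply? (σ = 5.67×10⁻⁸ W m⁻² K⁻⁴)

A ≈ 0.81

From T_eq⁴ = S(1−A)/(4σ): 1−A = 4σT_eq⁴/S.
1−A = 4 × 5.67×10⁻⁸ × (172)⁴ / 1020 = 0.195.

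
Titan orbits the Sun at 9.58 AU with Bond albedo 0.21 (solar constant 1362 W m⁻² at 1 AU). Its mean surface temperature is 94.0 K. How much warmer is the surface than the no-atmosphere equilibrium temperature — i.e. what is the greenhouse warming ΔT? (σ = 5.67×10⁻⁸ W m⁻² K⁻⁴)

ΔT ≈ 9.2 K

S = 1362/9.58² = 14.84 W m⁻².
T_eq = [S(1−A)/(4σ)]^(1/4) = [14.84×0.79/(4×5.67×10⁻⁸)]^(1/4) = 84.8 K.
ΔT = T_surf − T_eq = 94 − 84.8.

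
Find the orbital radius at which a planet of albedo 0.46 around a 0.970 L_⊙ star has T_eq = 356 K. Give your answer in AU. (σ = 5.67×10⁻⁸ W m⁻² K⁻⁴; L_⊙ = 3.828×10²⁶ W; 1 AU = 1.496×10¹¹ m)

d ≈ 0.442 AU

L = 0.970 × 3.828×10²⁶ = 3.71×10²⁶ W.
From T_eq⁴ = L(1−A)/(16πσd²): d = √[L(1−A)/(16πσT_eq⁴)].
d = √[3.71×10²⁶ × 0.54 / (16π × 5.67×10⁻⁸ × (356)⁴)] = 6.62×10¹⁰ m = 0.442 AU.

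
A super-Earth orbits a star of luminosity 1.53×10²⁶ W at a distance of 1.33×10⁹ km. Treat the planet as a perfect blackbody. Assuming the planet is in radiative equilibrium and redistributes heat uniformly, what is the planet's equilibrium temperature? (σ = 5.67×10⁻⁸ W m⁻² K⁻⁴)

T_eq ≈ 74.2 K

d = 1.33×10⁹ km = 1.33×10¹² m.
Flux: S = L/(4πd²) = 1.53×10²⁶/(4π×(1.33×10¹²)²) = 6.88 W m⁻².
Energy balance: absorbed = emitted ⇒ πR²·S(1−A) = 4πR²·σT_eq⁴, so T_eq⁴ = S(1−A)/(4σ).
T_eq = [6.88 × 1.00 / (4 × 5.67×10⁻⁸)]^(1/4) = (3.03×10⁷)^(1/4) = 74.2 K.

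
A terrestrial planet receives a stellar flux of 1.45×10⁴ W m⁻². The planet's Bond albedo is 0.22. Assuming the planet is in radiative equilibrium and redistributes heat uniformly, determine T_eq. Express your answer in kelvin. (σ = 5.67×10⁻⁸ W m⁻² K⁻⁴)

T_eq ≈ 473 K

Energy balance: absorbed = emitted ⇒ πR²·S(1−A) = 4πR²·σT_eq⁴, so T_eq⁴ = S(1−A)/(4σ).
T_eq = [1.45×10⁴ × 0.78 / (4 × 5.67×10⁻⁸)]^(1/4) = (4.99×10¹⁰)^(1/4) = 473 K.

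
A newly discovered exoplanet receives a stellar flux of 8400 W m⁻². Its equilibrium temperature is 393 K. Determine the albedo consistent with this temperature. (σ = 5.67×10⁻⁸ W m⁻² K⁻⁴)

From T_eq⁴ = S(1−A)/(4σ): 1−A = 4σT_eq⁴/S.
1−A = 4 × 5.67×10⁻⁸ × (393)⁴ / 8400 = 0.644.

A ≈ 0.36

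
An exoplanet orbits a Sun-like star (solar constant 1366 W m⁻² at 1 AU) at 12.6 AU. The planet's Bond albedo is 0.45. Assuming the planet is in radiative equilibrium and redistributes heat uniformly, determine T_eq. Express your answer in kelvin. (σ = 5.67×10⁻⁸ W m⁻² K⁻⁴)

T_eq ≈ 67.6 K

Flux at 12.6 AU: S = 1366/12.6² = 8.60 W m⁻².
Energy balance: absorbed = emitted ⇒ πR²·S(1−A) = 4πR²·σT_eq⁴, so T_eq⁴ = S(1−A)/(4σ).
T_eq = [8.60 × 0.55 / (4 × 5.67×10⁻⁸)]^(1/4) = (2.09×10⁷)^(1/4) = 67.6 K.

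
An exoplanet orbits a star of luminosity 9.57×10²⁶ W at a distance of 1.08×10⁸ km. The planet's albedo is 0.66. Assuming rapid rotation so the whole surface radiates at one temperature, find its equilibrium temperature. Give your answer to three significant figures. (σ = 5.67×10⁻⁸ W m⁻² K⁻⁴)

d = 1.08×10⁸ km = 1.08×10¹¹ m.
Flux: S = L/(4πd²) = 9.57×10²⁶/(4π×(1.08×10¹¹)²) = 6530 W m⁻².
Energy balance: absorbed = emitted ⇒ πR²·S(1−A) = 4πR²·σT_eq⁴, so T_eq⁴ = S(1−A)/(4σ).
T_eq = [6530 × 0.34 / (4 × 5.67×10⁻⁸)]^(1/4) = (9.79×10⁹)^(1/4) = 315 K.

T_eq ≈ 315 K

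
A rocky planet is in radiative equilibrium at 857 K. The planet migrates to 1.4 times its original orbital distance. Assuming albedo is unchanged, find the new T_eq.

T_eq ≈ 724 K

T_eq ∝ L^(1/4) · d^(−1/2).
T′ = 857 / 1.4^(1/2) = 724 K.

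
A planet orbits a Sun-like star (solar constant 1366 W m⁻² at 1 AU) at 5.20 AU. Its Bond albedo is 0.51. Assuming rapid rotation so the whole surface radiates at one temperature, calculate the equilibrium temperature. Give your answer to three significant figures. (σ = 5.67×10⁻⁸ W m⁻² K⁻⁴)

Flux at 5.20 AU: S = 1366/5.20² = 50.5 W m⁻².
Energy balance: absorbed = emitted ⇒ πR²·S(1−A) = 4πR²·σT_eq⁴, so T_eq⁴ = S(1−A)/(4σ).
T_eq = [50.5 × 0.49 / (4 × 5.67×10⁻⁸)]^(1/4) = (1.09×10⁸)^(1/4) = 102 K.

T_eq ≈ 102 K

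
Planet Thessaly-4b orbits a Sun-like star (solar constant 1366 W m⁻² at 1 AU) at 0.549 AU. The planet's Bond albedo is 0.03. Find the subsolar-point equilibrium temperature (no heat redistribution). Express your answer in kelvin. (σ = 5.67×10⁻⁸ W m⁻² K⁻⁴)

Flux at 0.549 AU: S = 1366/0.549² = 4530 W m⁻².
At the subsolar point the surface absorbs S(1−A) and emits σT⁴ per unit area — no factor of 4, since only the local patch is in balance.
T = [4530 × 0.97 / 5.67×10⁻⁸]^(1/4) = (7.75×10¹⁰)^(1/4) = 528 K.

T_ss ≈ 528 K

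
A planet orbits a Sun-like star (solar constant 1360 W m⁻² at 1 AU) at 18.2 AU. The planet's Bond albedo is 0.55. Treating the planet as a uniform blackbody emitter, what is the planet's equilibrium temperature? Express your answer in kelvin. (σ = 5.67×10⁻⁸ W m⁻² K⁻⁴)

Flux at 18.2 AU: S = 1360/18.2² = 4.11 W m⁻².
Energy balance: absorbed = emitted ⇒ πR²·S(1−A) = 4πR²·σT_eq⁴, so T_eq⁴ = S(1−A)/(4σ).
T_eq = [4.11 × 0.45 / (4 × 5.67×10⁻⁸)]^(1/4) = (8.15×10⁶)^(1/4) = 53.4 K.

T_eq ≈ 53.4 K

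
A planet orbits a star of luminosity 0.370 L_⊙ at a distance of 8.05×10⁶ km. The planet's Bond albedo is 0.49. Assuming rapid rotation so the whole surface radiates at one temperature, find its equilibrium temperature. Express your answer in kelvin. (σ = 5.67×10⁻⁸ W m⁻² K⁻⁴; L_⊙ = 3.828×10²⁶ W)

d = 8.05×10⁶ km = 8.05×10⁹ m.
L = 0.370 × 3.828×10²⁶ = 1.42×10²⁶ W.
Flux: S = L/(4πd²) = 1.42×10²⁶/(4π×(8.05×10⁹)²) = 1.74×10⁵ W m⁻².
Energy balance: absorbed = emitted ⇒ πR²·S(1−A) = 4πR²·σT_eq⁴, so T_eq⁴ = S(1−A)/(4σ).
T_eq = [1.74×10⁵ × 0.51 / (4 × 5.67×10⁻⁸)]^(1/4) = (3.91×10¹¹)^(1/4) = 791 K.

T_eq ≈ 791 K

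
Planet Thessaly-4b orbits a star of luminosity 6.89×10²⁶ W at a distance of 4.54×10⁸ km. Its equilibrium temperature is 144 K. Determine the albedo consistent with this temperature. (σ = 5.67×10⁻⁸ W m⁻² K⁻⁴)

d = 4.54×10⁸ km = 4.54×10¹¹ m.
Flux: S = L/(4πd²) = 6.89×10²⁶/(4π×(4.54×10¹¹)²) = 266 W m⁻².
From T_eq⁴ = S(1−A)/(4σ): 1−A = 4σT_eq⁴/S.
1−A = 4 × 5.67×10⁻⁸ × (144)⁴ / 266 = 0.367.

A ≈ 0.63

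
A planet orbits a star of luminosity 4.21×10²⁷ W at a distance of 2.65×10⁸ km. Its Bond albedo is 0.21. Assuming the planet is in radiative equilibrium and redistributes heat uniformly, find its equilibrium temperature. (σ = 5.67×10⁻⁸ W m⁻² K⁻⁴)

T_eq ≈ 359 K

d = 2.65×10⁸ km = 2.65×10¹¹ m.
Flux: S = L/(4πd²) = 4.21×10²⁷/(4π×(2.65×10¹¹)²) = 4770 W m⁻².
Energy balance: absorbed = emitted ⇒ πR²·S(1−A) = 4πR²·σT_eq⁴, so T_eq⁴ = S(1−A)/(4σ).
T_eq = [4770 × 0.79 / (4 × 5.67×10⁻⁸)]^(1/4) = (1.66×10¹⁰)^(1/4) = 359 K.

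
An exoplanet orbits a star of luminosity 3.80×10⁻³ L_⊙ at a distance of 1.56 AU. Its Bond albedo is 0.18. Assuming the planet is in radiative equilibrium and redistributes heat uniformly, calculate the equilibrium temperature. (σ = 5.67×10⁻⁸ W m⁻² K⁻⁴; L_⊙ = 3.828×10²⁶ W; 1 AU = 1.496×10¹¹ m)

T_eq ≈ 52.7 K

d = 1.56 AU = 2.33×10¹¹ m.
L = 3.80×10⁻³ × 3.828×10²⁶ = 1.45×10²⁴ W.
Flux: S = L/(4πd²) = 1.45×10²⁴/(4π×(2.33×10¹¹)²) = 2.13 W m⁻².
Energy balance: absorbed = emitted ⇒ πR²·S(1−A) = 4πR²·σT_eq⁴, so T_eq⁴ = S(1−A)/(4σ).
T_eq = [2.13 × 0.82 / (4 × 5.67×10⁻⁸)]^(1/4) = (7.68×10⁶)^(1/4) = 52.7 K.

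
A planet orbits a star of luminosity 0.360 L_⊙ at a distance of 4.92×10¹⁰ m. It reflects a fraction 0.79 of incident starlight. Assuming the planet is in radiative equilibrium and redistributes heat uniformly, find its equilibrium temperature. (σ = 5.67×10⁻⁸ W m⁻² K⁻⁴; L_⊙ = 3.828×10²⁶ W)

L = 0.360 × 3.828×10²⁶ = 1.38×10²⁶ W.
Flux: S = L/(4πd²) = 1.38×10²⁶/(4π×(4.92×10¹⁰)²) = 4530 W m⁻².
Energy balance: absorbed = emitted ⇒ πR²·S(1−A) = 4πR²·σT_eq⁴, so T_eq⁴ = S(1−A)/(4σ).
T_eq = [4530 × 0.21 / (4 × 5.67×10⁻⁸)]^(1/4) = (4.19×10⁹)^(1/4) = 254 K.

T_eq ≈ 254 K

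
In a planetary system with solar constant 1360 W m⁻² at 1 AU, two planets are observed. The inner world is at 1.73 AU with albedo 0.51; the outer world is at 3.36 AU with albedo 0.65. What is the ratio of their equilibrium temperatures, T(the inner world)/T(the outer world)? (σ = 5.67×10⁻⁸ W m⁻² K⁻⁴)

T_eq = [S₀(1−A)/(4σd²)]^(1/4), so T ∝ (1−A)^(1/4) / √d.
T₁ = [1360×0.49/(4×5.67×10⁻⁸×1.73²)]^(1/4) = 177.01 K.
T₂ = [1360×0.35/(4×5.67×10⁻⁸×3.36²)]^(1/4) = 116.77 K.

T₁/T₂ ≈ 1.516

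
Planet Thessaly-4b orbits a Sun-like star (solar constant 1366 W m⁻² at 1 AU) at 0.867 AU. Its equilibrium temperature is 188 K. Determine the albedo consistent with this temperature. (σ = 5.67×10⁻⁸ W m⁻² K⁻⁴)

Flux at 0.867 AU: S = 1366/0.867² = 1820 W m⁻².
From T_eq⁴ = S(1−A)/(4σ): 1−A = 4σT_eq⁴/S.
1−A = 4 × 5.67×10⁻⁸ × (188)⁴ / 1820 = 0.156.

A ≈ 0.84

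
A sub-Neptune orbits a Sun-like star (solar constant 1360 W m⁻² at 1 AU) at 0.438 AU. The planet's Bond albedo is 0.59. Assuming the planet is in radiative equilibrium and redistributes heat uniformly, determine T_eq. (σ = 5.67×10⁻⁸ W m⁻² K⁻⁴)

T_eq ≈ 336 K

Flux at 0.438 AU: S = 1360/0.438² = 7090 W m⁻².
Energy balance: absorbed = emitted ⇒ πR²·S(1−A) = 4πR²·σT_eq⁴, so T_eq⁴ = S(1−A)/(4σ).
T_eq = [7090 × 0.41 / (4 × 5.67×10⁻⁸)]^(1/4) = (1.28×10¹⁰)^(1/4) = 336 K.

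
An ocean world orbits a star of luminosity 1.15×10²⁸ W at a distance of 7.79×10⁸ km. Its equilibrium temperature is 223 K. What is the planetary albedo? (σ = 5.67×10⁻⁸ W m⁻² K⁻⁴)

d = 7.79×10⁸ km = 7.79×10¹¹ m.
Flux: S = L/(4πd²) = 1.15×10²⁸/(4π×(7.79×10¹¹)²) = 1510 W m⁻².
From T_eq⁴ = S(1−A)/(4σ): 1−A = 4σT_eq⁴/S.
1−A = 4 × 5.67×10⁻⁸ × (223)⁴ / 1510 = 0.372.

A ≈ 0.63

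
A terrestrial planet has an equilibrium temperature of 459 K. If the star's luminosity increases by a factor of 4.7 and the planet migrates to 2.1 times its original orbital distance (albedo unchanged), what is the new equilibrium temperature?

T_eq ∝ L^(1/4) · d^(−1/2).
T′ = 459 × 4.7^(1/4) / 2.1^(1/2) = 466 K.

T_eq ≈ 466 K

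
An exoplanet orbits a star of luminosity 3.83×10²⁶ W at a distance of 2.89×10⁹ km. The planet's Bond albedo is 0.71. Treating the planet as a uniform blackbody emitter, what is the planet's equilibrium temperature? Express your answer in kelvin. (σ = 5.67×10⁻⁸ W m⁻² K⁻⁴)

d = 2.89×10⁹ km = 2.89×10¹² m.
Flux: S = L/(4πd²) = 3.83×10²⁶/(4π×(2.89×10¹²)²) = 3.65 W m⁻².
Energy balance: absorbed = emitted ⇒ πR²·S(1−A) = 4πR²·σT_eq⁴, so T_eq⁴ = S(1−A)/(4σ).
T_eq = [3.65 × 0.29 / (4 × 5.67×10⁻⁸)]^(1/4) = (4.67×10⁶)^(1/4) = 46.5 K.

T_eq ≈ 46.5 K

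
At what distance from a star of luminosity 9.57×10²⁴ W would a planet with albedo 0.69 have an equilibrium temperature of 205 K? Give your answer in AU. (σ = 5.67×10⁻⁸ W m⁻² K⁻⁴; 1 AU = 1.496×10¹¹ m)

d ≈ 0.162 AU

From T_eq⁴ = L(1−A)/(16πσd²): d = √[L(1−A)/(16πσT_eq⁴)].
d = √[9.57×10²⁴ × 0.31 / (16π × 5.67×10⁻⁸ × (205)⁴)] = 2.43×10¹⁰ m = 0.162 AU.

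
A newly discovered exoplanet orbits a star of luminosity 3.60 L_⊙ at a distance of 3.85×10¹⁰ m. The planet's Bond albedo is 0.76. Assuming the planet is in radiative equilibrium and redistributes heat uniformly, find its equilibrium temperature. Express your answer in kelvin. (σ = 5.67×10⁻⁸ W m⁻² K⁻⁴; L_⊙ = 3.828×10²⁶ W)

L = 3.60 × 3.828×10²⁶ = 1.38×10²⁷ W.
Flux: S = L/(4πd²) = 1.38×10²⁷/(4π×(3.85×10¹⁰)²) = 7.40×10⁴ W m⁻².
Energy balance: absorbed = emitted ⇒ πR²·S(1−A) = 4πR²·σT_eq⁴, so T_eq⁴ = S(1−A)/(4σ).
T_eq = [7.40×10⁴ × 0.24 / (4 × 5.67×10⁻⁸)]^(1/4) = (7.83×10¹⁰)^(1/4) = 529 K.

T_eq ≈ 529 K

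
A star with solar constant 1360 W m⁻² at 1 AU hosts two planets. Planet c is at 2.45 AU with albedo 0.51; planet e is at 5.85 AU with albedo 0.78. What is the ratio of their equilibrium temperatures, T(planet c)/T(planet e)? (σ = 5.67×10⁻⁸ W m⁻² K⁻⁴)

T₁/T₂ ≈ 1.888

T_eq = [S₀(1−A)/(4σd²)]^(1/4), so T ∝ (1−A)^(1/4) / √d.
T₁ = [1360×0.49/(4×5.67×10⁻⁸×2.45²)]^(1/4) = 148.74 K.
T₂ = [1360×0.22/(4×5.67×10⁻⁸×5.85²)]^(1/4) = 78.80 K.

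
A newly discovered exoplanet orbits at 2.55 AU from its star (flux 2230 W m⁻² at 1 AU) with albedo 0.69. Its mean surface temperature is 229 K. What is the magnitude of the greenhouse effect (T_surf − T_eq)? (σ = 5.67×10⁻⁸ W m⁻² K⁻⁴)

ΔT ≈ 81.9 K

S = 2230/2.55² = 342.9 W m⁻².
T_eq = [S(1−A)/(4σ)]^(1/4) = [342.9×0.31/(4×5.67×10⁻⁸)]^(1/4) = 147.1 K.
ΔT = T_surf − T_eq = 229 − 147.1.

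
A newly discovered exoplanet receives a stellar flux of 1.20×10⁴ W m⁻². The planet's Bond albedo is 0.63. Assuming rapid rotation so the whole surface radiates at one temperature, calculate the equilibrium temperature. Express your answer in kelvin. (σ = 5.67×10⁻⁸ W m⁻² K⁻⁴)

Energy balance: absorbed = emitted ⇒ πR²·S(1−A) = 4πR²·σT_eq⁴, so T_eq⁴ = S(1−A)/(4σ).
T_eq = [1.20×10⁴ × 0.37 / (4 × 5.67×10⁻⁸)]^(1/4) = (1.96×10¹⁰)^(1/4) = 374 K.

T_eq ≈ 374 K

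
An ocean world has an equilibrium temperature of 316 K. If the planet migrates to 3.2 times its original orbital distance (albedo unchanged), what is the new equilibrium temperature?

T_eq ∝ L^(1/4) · d^(−1/2).
T′ = 316 / 3.2^(1/2) = 177 K.

T_eq ≈ 177 K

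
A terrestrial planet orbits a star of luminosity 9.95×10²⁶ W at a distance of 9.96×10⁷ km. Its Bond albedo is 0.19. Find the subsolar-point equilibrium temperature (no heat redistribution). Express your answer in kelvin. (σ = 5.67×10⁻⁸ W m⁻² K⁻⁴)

T_ss ≈ 581 K

d = 9.96×10⁷ km = 9.96×10¹⁰ m.
Flux: S = L/(4πd²) = 9.95×10²⁶/(4π×(9.96×10¹⁰)²) = 7980 W m⁻².
At the subsolar point the surface absorbs S(1−A) and emits σT⁴ per unit area — no factor of 4, since only the local patch is in balance.
T = [7980 × 0.81 / 5.67×10⁻⁸]^(1/4) = (1.14×10¹¹)^(1/4) = 581 K.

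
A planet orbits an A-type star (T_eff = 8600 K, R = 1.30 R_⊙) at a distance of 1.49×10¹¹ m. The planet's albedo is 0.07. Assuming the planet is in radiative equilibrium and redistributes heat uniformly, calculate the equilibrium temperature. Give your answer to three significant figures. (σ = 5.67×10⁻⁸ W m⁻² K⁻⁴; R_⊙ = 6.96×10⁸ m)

T_eq ≈ 465 K

R_⋆ = 1.30 × 6.96×10⁸ = 9.05×10⁸ m.
L = 4πR_⋆²σT_⋆⁴ = 4π(9.05×10⁸)² × 5.67×10⁻⁸ × (8600)⁴ = 3.19×10²⁷ W.
S = L/(4πd²) = 1.14×10⁴ W m⁻².
Energy balance: absorbed = emitted ⇒ πR²·S(1−A) = 4πR²·σT_eq⁴, so T_eq⁴ = S(1−A)/(4σ).
T_eq = [1.14×10⁴ × 0.93 / (4 × 5.67×10⁻⁸)]^(1/4) = (4.69×10¹⁰)^(1/4) = 465 K.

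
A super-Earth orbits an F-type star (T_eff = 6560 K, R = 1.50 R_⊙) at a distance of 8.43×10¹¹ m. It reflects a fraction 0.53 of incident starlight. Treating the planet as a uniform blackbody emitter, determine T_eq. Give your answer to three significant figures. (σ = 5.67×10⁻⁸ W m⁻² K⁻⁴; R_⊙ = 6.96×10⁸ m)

R_⋆ = 1.50 × 6.96×10⁸ = 1.04×10⁹ m.
L = 4πR_⋆²σT_⋆⁴ = 4π(1.04×10⁹)² × 5.67×10⁻⁸ × (6560)⁴ = 1.44×10²⁷ W.
S = L/(4πd²) = 161 W m⁻².
Energy balance: absorbed = emitted ⇒ πR²·S(1−A) = 4πR²·σT_eq⁴, so T_eq⁴ = S(1−A)/(4σ).
T_eq = [161 × 0.47 / (4 × 5.67×10⁻⁸)]^(1/4) = (3.34×10⁸)^(1/4) = 135 K.

T_eq ≈ 135 K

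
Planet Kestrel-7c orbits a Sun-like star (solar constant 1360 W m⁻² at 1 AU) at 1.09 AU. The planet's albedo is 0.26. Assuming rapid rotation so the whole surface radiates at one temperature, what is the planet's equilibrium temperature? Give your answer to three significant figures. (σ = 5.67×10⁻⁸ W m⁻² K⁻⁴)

T_eq ≈ 247 K

Flux at 1.09 AU: S = 1360/1.09² = 1140 W m⁻².
Energy balance: absorbed = emitted ⇒ πR²·S(1−A) = 4πR²·σT_eq⁴, so T_eq⁴ = S(1−A)/(4σ).
T_eq = [1140 × 0.74 / (4 × 5.67×10⁻⁸)]^(1/4) = (3.73×10⁹)^(1/4) = 247 K.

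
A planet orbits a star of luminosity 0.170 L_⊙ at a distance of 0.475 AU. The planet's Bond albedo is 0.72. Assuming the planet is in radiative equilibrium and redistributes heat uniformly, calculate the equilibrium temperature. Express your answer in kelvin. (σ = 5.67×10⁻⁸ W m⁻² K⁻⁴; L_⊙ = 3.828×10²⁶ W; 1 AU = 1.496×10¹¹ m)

T_eq ≈ 189 K

d = 0.475 AU = 7.11×10¹⁰ m.
L = 0.170 × 3.828×10²⁶ = 6.51×10²⁵ W.
Flux: S = L/(4πd²) = 6.51×10²⁵/(4π×(7.11×10¹⁰)²) = 1030 W m⁻².
Energy balance: absorbed = emitted ⇒ πR²·S(1−A) = 4πR²·σT_eq⁴, so T_eq⁴ = S(1−A)/(4σ).
T_eq = [1030 × 0.28 / (4 × 5.67×10⁻⁸)]^(1/4) = (1.27×10⁹)^(1/4) = 189 K.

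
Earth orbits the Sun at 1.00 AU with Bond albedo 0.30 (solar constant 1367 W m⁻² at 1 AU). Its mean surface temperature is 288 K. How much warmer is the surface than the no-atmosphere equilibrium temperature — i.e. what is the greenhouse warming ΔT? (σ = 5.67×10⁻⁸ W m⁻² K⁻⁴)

S = 1367/1.00² = 1367 W m⁻².
T_eq = [S(1−A)/(4σ)]^(1/4) = [1367×0.70/(4×5.67×10⁻⁸)]^(1/4) = 254.9 K.
ΔT = T_surf − T_eq = 288 − 254.9.

ΔT ≈ 33.1 K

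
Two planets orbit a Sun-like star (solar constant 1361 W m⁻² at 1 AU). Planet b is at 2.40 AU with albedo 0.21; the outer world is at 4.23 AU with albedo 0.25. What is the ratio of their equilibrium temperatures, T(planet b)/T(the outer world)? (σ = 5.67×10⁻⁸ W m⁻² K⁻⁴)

T₁/T₂ ≈ 1.345

T_eq = [S₀(1−A)/(4σd²)]^(1/4), so T ∝ (1−A)^(1/4) / √d.
T₁ = [1361×0.79/(4×5.67×10⁻⁸×2.40²)]^(1/4) = 169.38 K.
T₂ = [1361×0.75/(4×5.67×10⁻⁸×4.23²)]^(1/4) = 125.94 K.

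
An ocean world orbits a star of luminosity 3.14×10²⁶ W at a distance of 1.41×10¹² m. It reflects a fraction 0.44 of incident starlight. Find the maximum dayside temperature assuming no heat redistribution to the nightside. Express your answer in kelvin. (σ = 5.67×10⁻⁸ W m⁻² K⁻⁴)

T_ss ≈ 106 K

Flux: S = L/(4πd²) = 3.14×10²⁶/(4π×(1.41×10¹²)²) = 12.6 W m⁻².
With no redistribution each surface element balances locally: S(1−A) = σT⁴.
T = [12.6 × 0.56 / 5.67×10⁻⁸]^(1/4) = (1.24×10⁸)^(1/4) = 106 K.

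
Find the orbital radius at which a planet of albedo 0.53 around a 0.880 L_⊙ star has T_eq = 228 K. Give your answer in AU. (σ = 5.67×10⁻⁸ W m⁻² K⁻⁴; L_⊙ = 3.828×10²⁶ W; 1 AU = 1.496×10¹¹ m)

d ≈ 0.958 AU

L = 0.880 × 3.828×10²⁶ = 3.37×10²⁶ W.
From T_eq⁴ = L(1−A)/(16πσd²): d = √[L(1−A)/(16πσT_eq⁴)].
d = √[3.37×10²⁶ × 0.47 / (16π × 5.67×10⁻⁸ × (228)⁴)] = 1.43×10¹¹ m = 0.958 AU.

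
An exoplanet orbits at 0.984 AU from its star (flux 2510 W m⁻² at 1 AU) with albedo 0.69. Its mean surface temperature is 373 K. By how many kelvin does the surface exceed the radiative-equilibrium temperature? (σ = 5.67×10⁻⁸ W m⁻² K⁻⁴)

ΔT ≈ 129.0 K

S = 2510/0.984² = 2592 W m⁻².
T_eq = [S(1−A)/(4σ)]^(1/4) = [2592×0.31/(4×5.67×10⁻⁸)]^(1/4) = 244.0 K.
ΔT = T_surf − T_eq = 373 − 244.0.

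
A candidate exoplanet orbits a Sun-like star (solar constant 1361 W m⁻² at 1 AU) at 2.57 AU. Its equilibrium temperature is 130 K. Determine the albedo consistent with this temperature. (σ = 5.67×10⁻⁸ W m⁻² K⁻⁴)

A ≈ 0.69

Flux at 2.57 AU: S = 1361/2.57² = 206 W m⁻².
From T_eq⁴ = S(1−A)/(4σ): 1−A = 4σT_eq⁴/S.
1−A = 4 × 5.67×10⁻⁸ × (130)⁴ / 206 = 0.314.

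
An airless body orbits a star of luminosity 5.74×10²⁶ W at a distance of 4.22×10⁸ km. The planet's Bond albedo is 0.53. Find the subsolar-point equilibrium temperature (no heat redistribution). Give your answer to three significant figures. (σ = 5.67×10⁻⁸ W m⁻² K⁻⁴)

T_ss ≈ 215 K

d = 4.22×10⁸ km = 4.22×10¹¹ m.
Flux: S = L/(4πd²) = 5.74×10²⁶/(4π×(4.22×10¹¹)²) = 256 W m⁻².
At the subsolar point the surface absorbs S(1−A) and emits σT⁴ per unit area — no factor of 4, since only the local patch is in balance.
T = [256 × 0.47 / 5.67×10⁻⁸]^(1/4) = (2.13×10⁹)^(1/4) = 215 K.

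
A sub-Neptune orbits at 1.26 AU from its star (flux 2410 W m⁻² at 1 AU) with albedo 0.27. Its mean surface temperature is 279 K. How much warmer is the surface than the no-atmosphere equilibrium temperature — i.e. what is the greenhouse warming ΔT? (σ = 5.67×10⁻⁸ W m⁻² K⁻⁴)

S = 2410/1.26² = 1518 W m⁻².
T_eq = [S(1−A)/(4σ)]^(1/4) = [1518×0.73/(4×5.67×10⁻⁸)]^(1/4) = 264.4 K.
ΔT = T_surf − T_eq = 279 − 264.4.

ΔT ≈ 14.6 K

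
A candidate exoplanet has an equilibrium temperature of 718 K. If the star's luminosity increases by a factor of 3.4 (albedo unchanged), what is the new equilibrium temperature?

T_eq ∝ L^(1/4) · d^(−1/2).
T′ = 718 × 3.4^(1/4) = 975 K.

T_eq ≈ 975 K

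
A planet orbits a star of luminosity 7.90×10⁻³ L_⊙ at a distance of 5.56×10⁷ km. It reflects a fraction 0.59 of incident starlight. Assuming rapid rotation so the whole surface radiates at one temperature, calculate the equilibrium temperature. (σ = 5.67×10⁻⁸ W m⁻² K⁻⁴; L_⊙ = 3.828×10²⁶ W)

d = 5.56×10⁷ km = 5.56×10¹⁰ m.
L = 7.90×10⁻³ × 3.828×10²⁶ = 3.02×10²⁴ W.
Flux: S = L/(4πd²) = 3.02×10²⁴/(4π×(5.56×10¹⁰)²) = 77.8 W m⁻².
Energy balance: absorbed = emitted ⇒ πR²·S(1−A) = 4πR²·σT_eq⁴, so T_eq⁴ = S(1−A)/(4σ).
T_eq = [77.8 × 0.41 / (4 × 5.67×10⁻⁸)]^(1/4) = (1.41×10⁸)^(1/4) = 109 K.

T_eq ≈ 109 K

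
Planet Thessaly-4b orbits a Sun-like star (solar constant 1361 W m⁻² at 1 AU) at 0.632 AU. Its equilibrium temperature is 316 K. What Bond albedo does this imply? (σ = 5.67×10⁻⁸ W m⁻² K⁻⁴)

A ≈ 0.34

Flux at 0.632 AU: S = 1361/0.632² = 3410 W m⁻².
From T_eq⁴ = S(1−A)/(4σ): 1−A = 4σT_eq⁴/S.
1−A = 4 × 5.67×10⁻⁸ × (316)⁴ / 3410 = 0.664.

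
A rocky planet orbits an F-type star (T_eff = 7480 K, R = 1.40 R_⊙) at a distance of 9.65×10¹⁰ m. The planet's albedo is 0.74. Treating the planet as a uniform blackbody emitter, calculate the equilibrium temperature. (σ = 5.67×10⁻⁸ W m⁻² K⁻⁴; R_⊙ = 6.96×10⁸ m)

R_⋆ = 1.40 × 6.96×10⁸ = 9.74×10⁸ m.
L = 4πR_⋆²σT_⋆⁴ = 4π(9.74×10⁸)² × 5.67×10⁻⁸ × (7480)⁴ = 2.12×10²⁷ W.
S = L/(4πd²) = 1.81×10⁴ W m⁻².
Energy balance: absorbed = emitted ⇒ πR²·S(1−A) = 4πR²·σT_eq⁴, so T_eq⁴ = S(1−A)/(4σ).
T_eq = [1.81×10⁴ × 0.26 / (4 × 5.67×10⁻⁸)]^(1/4) = (2.07×10¹⁰)^(1/4) = 380 K.

T_eq ≈ 380 K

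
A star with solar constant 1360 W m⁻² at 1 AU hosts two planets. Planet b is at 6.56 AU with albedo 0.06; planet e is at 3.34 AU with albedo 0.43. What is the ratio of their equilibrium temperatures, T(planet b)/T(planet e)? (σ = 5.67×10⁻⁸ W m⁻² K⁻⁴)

T_eq = [S₀(1−A)/(4σd²)]^(1/4), so T ∝ (1−A)^(1/4) / √d.
T₁ = [1360×0.94/(4×5.67×10⁻⁸×6.56²)]^(1/4) = 106.98 K.
T₂ = [1360×0.57/(4×5.67×10⁻⁸×3.34²)]^(1/4) = 132.30 K.

T₁/T₂ ≈ 0.809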